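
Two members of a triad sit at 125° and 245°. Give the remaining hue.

5°

A triad spaces three hues 120° apart.
The full set is {5°, 125°, 245°}.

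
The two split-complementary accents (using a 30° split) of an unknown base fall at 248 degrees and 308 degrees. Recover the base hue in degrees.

98°

The accents sit 30° either side of the complement, so the complement is their short-arc midpoint on the wheel.
Short-arc midpoint of 248° and 308°: 278°.
Base is 180° from the complement: 278 − 180 = 98°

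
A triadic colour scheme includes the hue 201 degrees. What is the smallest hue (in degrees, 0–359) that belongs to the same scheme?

81°

A triad places three hues 120° apart.
The full set through 201° is {81°, 201°, 321°}.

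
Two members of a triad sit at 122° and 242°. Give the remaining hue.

A triad spaces three hues 120° apart.
The full set is {2°, 122°, 242°}.

2°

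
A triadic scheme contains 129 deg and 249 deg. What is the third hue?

9°

A triad spaces three hues 120° apart.
The full set is {9°, 129°, 249°}.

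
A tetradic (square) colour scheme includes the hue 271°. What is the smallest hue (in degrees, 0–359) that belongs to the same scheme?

1°

A square tetradic scheme places four hues every 90°.
The full set through 271° is {1°, 91°, 181°, 271°}.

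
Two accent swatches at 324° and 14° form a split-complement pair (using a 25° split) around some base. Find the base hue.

The accents sit 25° either side of the complement, so the complement is their short-arc midpoint on the wheel.
Short-arc midpoint of 324° and 14°: 349°.
Base is 180° from the complement: 349 − 180 = 169°

169°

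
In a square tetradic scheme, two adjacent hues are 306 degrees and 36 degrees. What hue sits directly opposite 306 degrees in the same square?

A square tetradic scheme places four hues 90° apart; opposite corners are 180° apart.
306 + 180 = 486 → 486 − 360 = 126°

126°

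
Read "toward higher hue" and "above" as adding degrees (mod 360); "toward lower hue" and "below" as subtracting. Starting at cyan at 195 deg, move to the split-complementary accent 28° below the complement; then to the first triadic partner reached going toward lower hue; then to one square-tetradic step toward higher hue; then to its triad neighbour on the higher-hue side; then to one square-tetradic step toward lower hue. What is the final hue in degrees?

347°

+152° (split-comp 28° ↓): 195 + 152 = 347°
−120° (triadic ↓): 347 − 120 = 227°
+90° (square ↑): 227 + 90 = 317°
+120° (triadic ↑): 317 + 120 = 437 → 437 − 360 = 77°
−90° (square ↓): 77 − 90 = -13 → -13 + 360 = 347°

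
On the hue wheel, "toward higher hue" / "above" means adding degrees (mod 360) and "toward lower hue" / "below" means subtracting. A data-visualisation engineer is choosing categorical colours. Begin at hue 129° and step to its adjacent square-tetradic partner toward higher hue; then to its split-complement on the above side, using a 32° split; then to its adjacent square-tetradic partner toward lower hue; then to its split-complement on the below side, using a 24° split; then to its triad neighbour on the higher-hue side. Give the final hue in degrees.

square ↑ +90°: 129 + 90 = 219°
split-comp 32° ↑ +212°: 219 + 212 = 431 → 431 − 360 = 71°
square ↓ −90°: 71 − 90 = -19 → -19 + 360 = 341°
split-comp 24° ↓ +156°: 341 + 156 = 497 → 497 − 360 = 137°
triadic ↑ +120°: 137 + 120 = 257°

257°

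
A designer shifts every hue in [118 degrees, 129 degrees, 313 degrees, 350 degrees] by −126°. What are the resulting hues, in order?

118 − 126 = -8 → -8 + 360 = 352°
129 − 126 = 3°
313 − 126 = 187°
350 − 126 = 224°

352°, 3°, 187°, 224°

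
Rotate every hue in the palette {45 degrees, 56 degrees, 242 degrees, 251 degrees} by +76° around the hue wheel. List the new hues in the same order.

121°, 132°, 318°, 327°

45 + 76 = 121°
56 + 76 = 132°
242 + 76 = 318°
251 + 76 = 327°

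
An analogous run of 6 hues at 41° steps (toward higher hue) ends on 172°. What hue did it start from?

5 steps of 41° (toward higher hue) give a net shift of +205°.
Start = end − shift: 172 − 205 = -33 → -33 + 360 = 327°

327°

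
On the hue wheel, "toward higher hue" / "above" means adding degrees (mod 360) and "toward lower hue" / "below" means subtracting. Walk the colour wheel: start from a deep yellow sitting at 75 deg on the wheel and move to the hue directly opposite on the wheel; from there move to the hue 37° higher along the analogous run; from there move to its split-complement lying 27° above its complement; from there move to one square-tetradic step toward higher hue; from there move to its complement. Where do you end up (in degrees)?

49°

+180° (complement): 75 + 180 = 255°
+37° (analog 37° ↑): 255 + 37 = 292°
+207° (split-comp 27° ↑): 292 + 207 = 499 → 499 − 360 = 139°
+90° (square ↑): 139 + 90 = 229°
+180° (complement): 229 + 180 = 409 → 409 − 360 = 49°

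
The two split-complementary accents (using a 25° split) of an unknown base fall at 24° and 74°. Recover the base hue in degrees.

229°

The accents sit 25° either side of the complement, so the complement is their short-arc midpoint on the wheel.
Short-arc midpoint of 24° and 74°: 49°.
Base is 180° from the complement: 49 − 180 = -131 → -131 + 360 = 229°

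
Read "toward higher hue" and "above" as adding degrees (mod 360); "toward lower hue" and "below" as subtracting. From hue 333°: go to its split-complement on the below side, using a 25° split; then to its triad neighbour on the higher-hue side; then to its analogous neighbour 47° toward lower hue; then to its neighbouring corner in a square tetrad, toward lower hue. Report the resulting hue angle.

split-comp 25° ↓ +155°: 333 + 155 = 488 → 488 − 360 = 128°
triadic ↑ +120°: 128 + 120 = 248°
analog 47° ↓ −47°: 248 − 47 = 201°
square ↓ −90°: 201 − 90 = 111°

111°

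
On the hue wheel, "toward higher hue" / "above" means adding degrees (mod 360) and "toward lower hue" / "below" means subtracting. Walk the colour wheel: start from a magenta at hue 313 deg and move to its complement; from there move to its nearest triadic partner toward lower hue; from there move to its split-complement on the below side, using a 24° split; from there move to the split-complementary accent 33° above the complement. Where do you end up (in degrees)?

22°

complement +180°: 313 + 180 = 493 → 493 − 360 = 133°
triadic ↓ −120°: 133 − 120 = 13°
split-comp 24° ↓ +156°: 13 + 156 = 169°
split-comp 33° ↑ +213°: 169 + 213 = 382 → 382 − 360 = 22°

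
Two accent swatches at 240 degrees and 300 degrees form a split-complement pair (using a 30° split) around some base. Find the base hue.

The accents sit 30° either side of the complement, so the complement is their short-arc midpoint on the wheel.
Short-arc midpoint of 240° and 300°: 270°.
Base is 180° from the complement: 270 − 180 = 90°

90°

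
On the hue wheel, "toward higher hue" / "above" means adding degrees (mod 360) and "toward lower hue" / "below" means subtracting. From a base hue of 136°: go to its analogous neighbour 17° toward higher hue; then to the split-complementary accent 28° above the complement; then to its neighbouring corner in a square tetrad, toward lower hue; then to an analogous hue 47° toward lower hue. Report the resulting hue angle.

224°

136 + 17 = 153°   (analog 17° ↑)
153 + 208 = 361 → 361 − 360 = 1°   (split-comp 28° ↑)
1 − 90 = -89 → -89 + 360 = 271°   (square ↓)
271 − 47 = 224°   (analog 47° ↓)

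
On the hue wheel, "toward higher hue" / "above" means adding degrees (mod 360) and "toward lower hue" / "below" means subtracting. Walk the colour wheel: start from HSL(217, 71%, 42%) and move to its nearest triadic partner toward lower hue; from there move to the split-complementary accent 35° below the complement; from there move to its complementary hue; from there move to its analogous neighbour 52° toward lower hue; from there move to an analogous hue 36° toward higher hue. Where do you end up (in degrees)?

triadic ↓ −120°: 217 − 120 = 97°
split-comp 35° ↓ +145°: 97 + 145 = 242°
complement +180°: 242 + 180 = 422 → 422 − 360 = 62°
analog 52° ↓ −52°: 62 − 52 = 10°
analog 36° ↑ +36°: 10 + 36 = 46°

46°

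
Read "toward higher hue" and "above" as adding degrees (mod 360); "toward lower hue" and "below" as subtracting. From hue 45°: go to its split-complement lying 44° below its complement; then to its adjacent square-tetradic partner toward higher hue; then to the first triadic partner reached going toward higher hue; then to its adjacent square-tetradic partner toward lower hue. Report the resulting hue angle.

301°

45 + 136 = 181°   (split-comp 44° ↓)
181 + 90 = 271°   (square ↑)
271 + 120 = 391 → 391 − 360 = 31°   (triadic ↑)
31 − 90 = -59 → -59 + 360 = 301°   (square ↓)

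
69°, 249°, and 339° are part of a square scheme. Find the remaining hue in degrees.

159°

A square tetradic scheme places four hues every 90°.
The full set through 69° is {69°, 159°, 249°, 339°}.
Given {69°, 249°, 339°}, the missing hue is 159°.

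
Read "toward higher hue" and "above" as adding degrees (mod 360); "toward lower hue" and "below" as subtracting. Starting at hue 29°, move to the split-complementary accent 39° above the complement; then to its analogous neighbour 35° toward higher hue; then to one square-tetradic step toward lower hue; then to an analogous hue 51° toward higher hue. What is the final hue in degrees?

244°

split-comp 39° ↑ +219°: 29 + 219 = 248°
analog 35° ↑ +35°: 248 + 35 = 283°
square ↓ −90°: 283 − 90 = 193°
analog 51° ↑ +51°: 193 + 51 = 244°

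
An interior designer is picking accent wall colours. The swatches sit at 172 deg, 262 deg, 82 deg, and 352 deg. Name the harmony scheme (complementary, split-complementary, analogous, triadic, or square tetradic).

Sort the hues: 82°, 172°, 262°, 352°.
Successive gaps around the wheel: 90°, 90°, 90°, 90°.
Four hues every 90° form a square tetradic scheme.

square tetradic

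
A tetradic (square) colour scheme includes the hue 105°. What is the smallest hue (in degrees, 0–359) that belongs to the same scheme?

A square tetradic scheme places four hues every 90°.
The full set through 105° is {15°, 105°, 195°, 285°}.

15°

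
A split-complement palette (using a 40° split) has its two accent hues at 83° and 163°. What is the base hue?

303°

The accents sit 40° either side of the complement, so the complement is their short-arc midpoint on the wheel.
Short-arc midpoint of 83° and 163°: 123°.
Base is 180° from the complement: 123 − 180 = -57 → -57 + 360 = 303°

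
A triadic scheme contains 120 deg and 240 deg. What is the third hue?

0°

A triad spaces three hues 120° apart.
The full set is {0°, 120°, 240°}.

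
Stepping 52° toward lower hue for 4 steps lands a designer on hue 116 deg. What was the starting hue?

324°

4 steps of 52° (toward lower hue) give a net shift of −208°.
Start = end − shift: 116 + 208 = 324°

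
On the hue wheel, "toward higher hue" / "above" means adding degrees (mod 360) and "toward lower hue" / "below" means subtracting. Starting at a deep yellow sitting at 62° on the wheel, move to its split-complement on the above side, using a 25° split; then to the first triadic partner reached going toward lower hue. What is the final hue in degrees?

+205° (split-comp 25° ↑): 62 + 205 = 267°
−120° (triadic ↓): 267 − 120 = 147°

147°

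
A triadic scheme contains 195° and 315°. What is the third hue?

75°

A triad spaces three hues 120° apart.
The full set is {75°, 195°, 315°}.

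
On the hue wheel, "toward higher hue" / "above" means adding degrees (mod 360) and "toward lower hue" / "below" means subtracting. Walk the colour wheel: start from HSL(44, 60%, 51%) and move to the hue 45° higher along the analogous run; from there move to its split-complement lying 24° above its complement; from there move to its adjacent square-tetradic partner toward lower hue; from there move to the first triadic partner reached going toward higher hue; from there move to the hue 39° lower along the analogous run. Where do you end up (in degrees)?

analog 45° ↑ +45°: 44 + 45 = 89°
split-comp 24° ↑ +204°: 89 + 204 = 293°
square ↓ −90°: 293 − 90 = 203°
triadic ↑ +120°: 203 + 120 = 323°
analog 39° ↓ −39°: 323 − 39 = 284°

284°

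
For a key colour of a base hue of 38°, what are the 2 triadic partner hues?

158° and 278°

A triad places three hues 120° apart.
38 + 120 = 158°
38 + 240 = 278°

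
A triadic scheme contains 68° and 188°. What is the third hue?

A triad spaces three hues 120° apart.
The full set is {68°, 188°, 308°}.

308°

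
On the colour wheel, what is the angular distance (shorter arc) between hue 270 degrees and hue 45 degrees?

135°

|270 − 45| = 225.
The shorter arc is 360 − 225 = 135°.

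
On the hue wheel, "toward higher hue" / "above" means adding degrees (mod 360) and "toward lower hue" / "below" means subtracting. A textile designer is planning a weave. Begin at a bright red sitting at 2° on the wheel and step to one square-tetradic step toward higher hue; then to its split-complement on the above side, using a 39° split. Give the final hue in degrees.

square ↑ +90°: 2 + 90 = 92°
split-comp 39° ↑ +219°: 92 + 219 = 311°

311°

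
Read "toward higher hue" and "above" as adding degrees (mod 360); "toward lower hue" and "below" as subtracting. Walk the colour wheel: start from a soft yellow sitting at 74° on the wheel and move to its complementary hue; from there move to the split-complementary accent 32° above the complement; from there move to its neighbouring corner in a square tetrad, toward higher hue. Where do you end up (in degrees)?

+180° (complement): 74 + 180 = 254°
+212° (split-comp 32° ↑): 254 + 212 = 466 → 466 − 360 = 106°
+90° (square ↑): 106 + 90 = 196°

196°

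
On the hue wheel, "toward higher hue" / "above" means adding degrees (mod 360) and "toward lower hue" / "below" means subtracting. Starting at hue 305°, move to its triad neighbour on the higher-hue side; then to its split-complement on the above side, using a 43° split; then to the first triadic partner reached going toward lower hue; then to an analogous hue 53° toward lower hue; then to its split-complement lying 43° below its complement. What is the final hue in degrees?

252°

triadic ↑ +120°: 305 + 120 = 425 → 425 − 360 = 65°
split-comp 43° ↑ +223°: 65 + 223 = 288°
triadic ↓ −120°: 288 − 120 = 168°
analog 53° ↓ −53°: 168 − 53 = 115°
split-comp 43° ↓ +137°: 115 + 137 = 252°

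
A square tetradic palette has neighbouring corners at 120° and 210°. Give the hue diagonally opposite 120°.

300°

A square tetradic scheme places four hues 90° apart; opposite corners are 180° apart.
120 + 180 = 300°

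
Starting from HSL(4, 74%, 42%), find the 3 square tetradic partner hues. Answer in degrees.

A square tetradic scheme places four hues every 90°.
4 + 90 = 94°
4 + 180 = 184°
4 + 270 = 274°

94°, 184° and 274°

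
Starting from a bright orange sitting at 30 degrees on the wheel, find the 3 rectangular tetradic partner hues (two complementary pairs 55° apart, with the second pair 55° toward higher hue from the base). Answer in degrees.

30 + 55 = 85°
30 + 180 = 210°
30 + 235 = 265°

85°, 210°, 265°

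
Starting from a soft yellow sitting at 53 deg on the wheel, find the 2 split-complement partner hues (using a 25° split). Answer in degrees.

Split-complementary hues sit 25° either side of the complement.
Complement of 53 deg: 53 + 180 = 233°
233 − 25 = 208°
233 + 25 = 258°

208° and 258°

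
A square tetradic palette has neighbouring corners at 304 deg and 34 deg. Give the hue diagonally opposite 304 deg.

A square tetradic scheme places four hues 90° apart; opposite corners are 180° apart.
304 + 180 = 484 → 484 − 360 = 124°

124°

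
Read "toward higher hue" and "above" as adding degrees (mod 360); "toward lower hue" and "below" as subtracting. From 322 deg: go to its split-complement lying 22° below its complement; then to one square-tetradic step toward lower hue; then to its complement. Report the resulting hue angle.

split-comp 22° ↓ +158°: 322 + 158 = 480 → 480 − 360 = 120°
square ↓ −90°: 120 − 90 = 30°
complement +180°: 30 + 180 = 210°

210°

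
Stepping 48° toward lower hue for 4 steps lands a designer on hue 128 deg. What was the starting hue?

4 steps of 48° (toward lower hue) give a net shift of −192°.
Start = end − shift: 128 + 192 = 320°

320°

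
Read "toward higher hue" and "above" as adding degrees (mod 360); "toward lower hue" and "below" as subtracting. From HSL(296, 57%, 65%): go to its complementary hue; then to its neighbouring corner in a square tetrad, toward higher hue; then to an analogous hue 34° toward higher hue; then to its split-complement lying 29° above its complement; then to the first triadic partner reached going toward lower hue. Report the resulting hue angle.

296 + 180 = 476 → 476 − 360 = 116°   (complement)
116 + 90 = 206°   (square ↑)
206 + 34 = 240°   (analog 34° ↑)
240 + 209 = 449 → 449 − 360 = 89°   (split-comp 29° ↑)
89 − 120 = -31 → -31 + 360 = 329°   (triadic ↓)

329°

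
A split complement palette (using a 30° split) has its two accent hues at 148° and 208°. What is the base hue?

The accents sit 30° either side of the complement, so the complement is their short-arc midpoint on the wheel.
Short-arc midpoint of 148° and 208°: 178°.
Base is 180° from the complement: 178 − 180 = -2 → -2 + 360 = 358°

358°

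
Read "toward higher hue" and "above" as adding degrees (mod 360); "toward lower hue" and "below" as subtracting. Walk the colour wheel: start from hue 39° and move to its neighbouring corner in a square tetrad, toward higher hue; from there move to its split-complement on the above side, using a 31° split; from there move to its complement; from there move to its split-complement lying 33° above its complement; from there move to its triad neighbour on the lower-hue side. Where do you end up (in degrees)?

square ↑ +90°: 39 + 90 = 129°
split-comp 31° ↑ +211°: 129 + 211 = 340°
complement +180°: 340 + 180 = 520 → 520 − 360 = 160°
split-comp 33° ↑ +213°: 160 + 213 = 373 → 373 − 360 = 13°
triadic ↓ −120°: 13 − 120 = -107 → -107 + 360 = 253°

253°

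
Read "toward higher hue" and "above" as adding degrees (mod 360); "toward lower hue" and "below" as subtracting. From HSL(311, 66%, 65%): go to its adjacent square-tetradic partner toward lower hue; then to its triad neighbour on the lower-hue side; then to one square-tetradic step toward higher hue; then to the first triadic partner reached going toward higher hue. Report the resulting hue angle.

−90° (square ↓): 311 − 90 = 221°
−120° (triadic ↓): 221 − 120 = 101°
+90° (square ↑): 101 + 90 = 191°
+120° (triadic ↑): 191 + 120 = 311°

311°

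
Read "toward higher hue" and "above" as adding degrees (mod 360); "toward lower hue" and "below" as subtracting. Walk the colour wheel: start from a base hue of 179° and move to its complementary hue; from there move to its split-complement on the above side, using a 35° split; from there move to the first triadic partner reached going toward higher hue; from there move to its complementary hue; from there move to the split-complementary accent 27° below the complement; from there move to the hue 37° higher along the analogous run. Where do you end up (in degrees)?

complement +180°: 179 + 180 = 359°
split-comp 35° ↑ +215°: 359 + 215 = 574 → 574 − 360 = 214°
triadic ↑ +120°: 214 + 120 = 334°
complement +180°: 334 + 180 = 514 → 514 − 360 = 154°
split-comp 27° ↓ +153°: 154 + 153 = 307°
analog 37° ↑ +37°: 307 + 37 = 344°

344°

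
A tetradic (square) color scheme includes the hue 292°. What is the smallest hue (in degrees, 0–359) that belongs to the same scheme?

22°

A square tetradic scheme places four hues every 90°.
The full set through 292° is {22°, 112°, 202°, 292°}.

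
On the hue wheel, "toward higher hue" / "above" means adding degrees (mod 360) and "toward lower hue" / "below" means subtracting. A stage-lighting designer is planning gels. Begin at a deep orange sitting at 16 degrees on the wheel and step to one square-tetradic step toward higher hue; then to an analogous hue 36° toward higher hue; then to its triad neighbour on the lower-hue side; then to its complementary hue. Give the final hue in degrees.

202°

16 + 90 = 106°   (square ↑)
106 + 36 = 142°   (analog 36° ↑)
142 − 120 = 22°   (triadic ↓)
22 + 180 = 202°   (complement)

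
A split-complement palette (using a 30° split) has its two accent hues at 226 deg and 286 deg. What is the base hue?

The accents sit 30° either side of the complement, so the complement is their short-arc midpoint on the wheel.
Short-arc midpoint of 226° and 286°: 256°.
Base is 180° from the complement: 256 − 180 = 76°

76°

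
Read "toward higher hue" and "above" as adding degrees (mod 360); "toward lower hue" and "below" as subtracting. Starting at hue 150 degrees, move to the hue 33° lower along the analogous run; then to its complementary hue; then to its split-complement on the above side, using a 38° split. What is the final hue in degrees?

155°

150 − 33 = 117°   (analog 33° ↓)
117 + 180 = 297°   (complement)
297 + 218 = 515 → 515 − 360 = 155°   (split-comp 38° ↑)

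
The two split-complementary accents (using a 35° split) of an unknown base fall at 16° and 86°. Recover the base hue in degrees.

The accents sit 35° either side of the complement, so the complement is their short-arc midpoint on the wheel.
Short-arc midpoint of 16° and 86°: 51°.
Base is 180° from the complement: 51 − 180 = -129 → -129 + 360 = 231°

231°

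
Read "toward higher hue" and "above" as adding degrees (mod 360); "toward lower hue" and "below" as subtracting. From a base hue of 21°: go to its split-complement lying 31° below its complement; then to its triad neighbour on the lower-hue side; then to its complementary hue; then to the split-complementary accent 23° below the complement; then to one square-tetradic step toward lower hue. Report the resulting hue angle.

21 + 149 = 170°   (split-comp 31° ↓)
170 − 120 = 50°   (triadic ↓)
50 + 180 = 230°   (complement)
230 + 157 = 387 → 387 − 360 = 27°   (split-comp 23° ↓)
27 − 90 = -63 → -63 + 360 = 297°   (square ↓)

297°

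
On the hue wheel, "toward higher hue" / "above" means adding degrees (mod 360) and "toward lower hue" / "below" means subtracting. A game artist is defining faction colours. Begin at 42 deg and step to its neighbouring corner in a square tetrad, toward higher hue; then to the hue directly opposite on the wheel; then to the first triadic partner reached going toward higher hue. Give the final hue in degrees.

72°

42 + 90 = 132°   (square ↑)
132 + 180 = 312°   (complement)
312 + 120 = 432 → 432 − 360 = 72°   (triadic ↑)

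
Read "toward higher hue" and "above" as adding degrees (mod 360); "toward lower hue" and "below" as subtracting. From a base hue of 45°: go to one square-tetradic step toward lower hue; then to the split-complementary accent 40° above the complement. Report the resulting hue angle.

175°

−90° (square ↓): 45 − 90 = -45 → -45 + 360 = 315°
+220° (split-comp 40° ↑): 315 + 220 = 535 → 535 − 360 = 175°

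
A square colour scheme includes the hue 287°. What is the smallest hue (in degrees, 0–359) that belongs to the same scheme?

A square tetradic scheme places four hues every 90°.
The full set through 287° is {17°, 107°, 197°, 287°}.

17°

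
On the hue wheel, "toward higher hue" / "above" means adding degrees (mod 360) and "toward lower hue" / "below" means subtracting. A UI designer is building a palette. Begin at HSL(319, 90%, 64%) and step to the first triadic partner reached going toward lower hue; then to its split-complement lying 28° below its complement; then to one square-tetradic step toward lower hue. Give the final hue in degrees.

261°

−120° (triadic ↓): 319 − 120 = 199°
+152° (split-comp 28° ↓): 199 + 152 = 351°
−90° (square ↓): 351 − 90 = 261°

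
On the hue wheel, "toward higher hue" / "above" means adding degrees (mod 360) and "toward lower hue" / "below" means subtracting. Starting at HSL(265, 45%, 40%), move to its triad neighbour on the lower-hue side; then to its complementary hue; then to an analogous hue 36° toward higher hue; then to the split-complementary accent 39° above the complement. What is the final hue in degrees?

265 − 120 = 145°   (triadic ↓)
145 + 180 = 325°   (complement)
325 + 36 = 361 → 361 − 360 = 1°   (analog 36° ↑)
1 + 219 = 220°   (split-comp 39° ↑)

220°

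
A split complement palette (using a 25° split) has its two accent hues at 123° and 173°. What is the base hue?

328°

The accents sit 25° either side of the complement, so the complement is their short-arc midpoint on the wheel.
Short-arc midpoint of 123° and 173°: 148°.
Base is 180° from the complement: 148 − 180 = -32 → -32 + 360 = 328°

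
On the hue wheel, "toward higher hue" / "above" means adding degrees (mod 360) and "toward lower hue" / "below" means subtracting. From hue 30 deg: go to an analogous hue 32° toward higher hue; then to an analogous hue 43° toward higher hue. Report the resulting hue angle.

analog 32° ↑ +32°: 30 + 32 = 62°
analog 43° ↑ +43°: 62 + 43 = 105°

105°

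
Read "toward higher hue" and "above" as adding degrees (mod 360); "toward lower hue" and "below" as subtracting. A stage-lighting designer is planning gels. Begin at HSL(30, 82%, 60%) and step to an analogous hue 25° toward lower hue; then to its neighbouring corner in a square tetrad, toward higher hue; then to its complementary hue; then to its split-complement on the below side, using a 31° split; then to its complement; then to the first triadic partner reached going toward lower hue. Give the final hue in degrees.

analog 25° ↓ −25°: 30 − 25 = 5°
square ↑ +90°: 5 + 90 = 95°
complement +180°: 95 + 180 = 275°
split-comp 31° ↓ +149°: 275 + 149 = 424 → 424 − 360 = 64°
complement +180°: 64 + 180 = 244°
triadic ↓ −120°: 244 − 120 = 124°

124°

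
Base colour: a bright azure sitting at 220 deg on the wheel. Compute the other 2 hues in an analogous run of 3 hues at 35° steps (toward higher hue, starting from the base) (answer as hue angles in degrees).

255° and 290°

Analogous hues sit every 35° along the wheel.
220 + 35 = 255°
220 + 70 = 290°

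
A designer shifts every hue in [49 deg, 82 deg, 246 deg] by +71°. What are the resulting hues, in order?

120°, 153°, 317°

49 + 71 = 120°
82 + 71 = 153°
246 + 71 = 317°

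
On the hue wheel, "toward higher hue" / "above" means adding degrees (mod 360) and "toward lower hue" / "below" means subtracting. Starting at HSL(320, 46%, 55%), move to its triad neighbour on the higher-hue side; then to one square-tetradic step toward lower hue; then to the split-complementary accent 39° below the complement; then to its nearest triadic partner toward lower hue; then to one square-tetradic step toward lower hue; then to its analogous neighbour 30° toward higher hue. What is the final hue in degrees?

311°

+120° (triadic ↑): 320 + 120 = 440 → 440 − 360 = 80°
−90° (square ↓): 80 − 90 = -10 → -10 + 360 = 350°
+141° (split-comp 39° ↓): 350 + 141 = 491 → 491 − 360 = 131°
−120° (triadic ↓): 131 − 120 = 11°
−90° (square ↓): 11 − 90 = -79 → -79 + 360 = 281°
+30° (analog 30° ↑): 281 + 30 = 311°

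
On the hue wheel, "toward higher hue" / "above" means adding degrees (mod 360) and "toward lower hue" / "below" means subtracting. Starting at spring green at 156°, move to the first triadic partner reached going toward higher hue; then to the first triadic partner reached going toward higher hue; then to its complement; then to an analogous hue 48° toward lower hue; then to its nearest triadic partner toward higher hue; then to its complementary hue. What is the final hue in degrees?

108°

triadic ↑ +120°: 156 + 120 = 276°
triadic ↑ +120°: 276 + 120 = 396 → 396 − 360 = 36°
complement +180°: 36 + 180 = 216°
analog 48° ↓ −48°: 216 − 48 = 168°
triadic ↑ +120°: 168 + 120 = 288°
complement +180°: 288 + 180 = 468 → 468 − 360 = 108°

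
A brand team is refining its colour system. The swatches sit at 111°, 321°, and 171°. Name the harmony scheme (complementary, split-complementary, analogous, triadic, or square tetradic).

Sort the hues: 111°, 171°, 321°.
Successive gaps around the wheel: 60°, 150°, 150°.
Two 150° gaps and one 60° gap — a base hue opposite a pair of accents 30° either side of its complement — is the split-complementary pattern.

split-complementary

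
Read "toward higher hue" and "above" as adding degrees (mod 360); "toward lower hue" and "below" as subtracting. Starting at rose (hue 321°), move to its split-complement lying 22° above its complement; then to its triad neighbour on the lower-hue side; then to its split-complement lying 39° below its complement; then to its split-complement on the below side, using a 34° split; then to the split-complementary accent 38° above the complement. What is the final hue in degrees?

321 + 202 = 523 → 523 − 360 = 163°   (split-comp 22° ↑)
163 − 120 = 43°   (triadic ↓)
43 + 141 = 184°   (split-comp 39° ↓)
184 + 146 = 330°   (split-comp 34° ↓)
330 + 218 = 548 → 548 − 360 = 188°   (split-comp 38° ↑)

188°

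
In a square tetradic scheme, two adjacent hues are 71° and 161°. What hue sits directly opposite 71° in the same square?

A square tetradic scheme places four hues 90° apart; opposite corners are 180° apart.
71 + 180 = 251°

251°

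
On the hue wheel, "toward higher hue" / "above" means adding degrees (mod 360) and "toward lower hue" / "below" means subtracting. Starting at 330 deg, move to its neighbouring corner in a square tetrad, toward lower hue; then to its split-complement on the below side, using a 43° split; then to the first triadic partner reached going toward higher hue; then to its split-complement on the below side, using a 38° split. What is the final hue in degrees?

square ↓ −90°: 330 − 90 = 240°
split-comp 43° ↓ +137°: 240 + 137 = 377 → 377 − 360 = 17°
triadic ↑ +120°: 17 + 120 = 137°
split-comp 38° ↓ +142°: 137 + 142 = 279°

279°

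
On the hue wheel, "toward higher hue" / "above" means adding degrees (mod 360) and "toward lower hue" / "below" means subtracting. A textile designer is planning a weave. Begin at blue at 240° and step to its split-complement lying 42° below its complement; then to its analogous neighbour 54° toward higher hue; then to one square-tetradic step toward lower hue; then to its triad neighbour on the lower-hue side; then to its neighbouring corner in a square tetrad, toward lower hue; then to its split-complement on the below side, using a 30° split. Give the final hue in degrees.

split-comp 42° ↓ +138°: 240 + 138 = 378 → 378 − 360 = 18°
analog 54° ↑ +54°: 18 + 54 = 72°
square ↓ −90°: 72 − 90 = -18 → -18 + 360 = 342°
triadic ↓ −120°: 342 − 120 = 222°
square ↓ −90°: 222 − 90 = 132°
split-comp 30° ↓ +150°: 132 + 150 = 282°

282°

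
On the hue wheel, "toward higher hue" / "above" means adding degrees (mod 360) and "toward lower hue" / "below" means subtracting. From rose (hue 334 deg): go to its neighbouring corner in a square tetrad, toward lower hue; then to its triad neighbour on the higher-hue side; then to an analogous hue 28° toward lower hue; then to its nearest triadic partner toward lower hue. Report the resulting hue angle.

334 − 90 = 244°   (square ↓)
244 + 120 = 364 → 364 − 360 = 4°   (triadic ↑)
4 − 28 = -24 → -24 + 360 = 336°   (analog 28° ↓)
336 − 120 = 216°   (triadic ↓)

216°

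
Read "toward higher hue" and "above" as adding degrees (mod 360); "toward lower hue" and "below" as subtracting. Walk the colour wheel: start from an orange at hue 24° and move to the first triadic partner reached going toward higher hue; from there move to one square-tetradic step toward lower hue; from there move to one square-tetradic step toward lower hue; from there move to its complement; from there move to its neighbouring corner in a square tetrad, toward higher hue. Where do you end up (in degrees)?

234°

triadic ↑ +120°: 24 + 120 = 144°
square ↓ −90°: 144 − 90 = 54°
square ↓ −90°: 54 − 90 = -36 → -36 + 360 = 324°
complement +180°: 324 + 180 = 504 → 504 − 360 = 144°
square ↑ +90°: 144 + 90 = 234°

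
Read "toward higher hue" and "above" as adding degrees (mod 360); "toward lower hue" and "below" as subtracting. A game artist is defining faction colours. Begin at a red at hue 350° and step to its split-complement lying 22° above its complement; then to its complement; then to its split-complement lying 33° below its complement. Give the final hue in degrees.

350 + 202 = 552 → 552 − 360 = 192°   (split-comp 22° ↑)
192 + 180 = 372 → 372 − 360 = 12°   (complement)
12 + 147 = 159°   (split-comp 33° ↓)

159°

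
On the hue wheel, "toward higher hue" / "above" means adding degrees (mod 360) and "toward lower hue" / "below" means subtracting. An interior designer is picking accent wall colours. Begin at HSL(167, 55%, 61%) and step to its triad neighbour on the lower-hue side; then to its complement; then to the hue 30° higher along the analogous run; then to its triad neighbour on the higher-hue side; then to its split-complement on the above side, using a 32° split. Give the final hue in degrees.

−120° (triadic ↓): 167 − 120 = 47°
+180° (complement): 47 + 180 = 227°
+30° (analog 30° ↑): 227 + 30 = 257°
+120° (triadic ↑): 257 + 120 = 377 → 377 − 360 = 17°
+212° (split-comp 32° ↑): 17 + 212 = 229°

229°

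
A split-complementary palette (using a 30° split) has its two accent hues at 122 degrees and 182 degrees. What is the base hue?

332°

The accents sit 30° either side of the complement, so the complement is their short-arc midpoint on the wheel.
Short-arc midpoint of 122° and 182°: 152°.
Base is 180° from the complement: 152 − 180 = -28 → -28 + 360 = 332°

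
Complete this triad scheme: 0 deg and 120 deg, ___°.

240°

A triad places three hues 120° apart.
The full set through 0° is {0°, 120°, 240°}.
Given {0°, 120°}, the missing hue is 240°.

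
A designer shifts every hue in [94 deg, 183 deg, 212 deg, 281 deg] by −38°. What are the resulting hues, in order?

94 − 38 = 56°
183 − 38 = 145°
212 − 38 = 174°
281 − 38 = 243°

56°, 145°, 174°, 243°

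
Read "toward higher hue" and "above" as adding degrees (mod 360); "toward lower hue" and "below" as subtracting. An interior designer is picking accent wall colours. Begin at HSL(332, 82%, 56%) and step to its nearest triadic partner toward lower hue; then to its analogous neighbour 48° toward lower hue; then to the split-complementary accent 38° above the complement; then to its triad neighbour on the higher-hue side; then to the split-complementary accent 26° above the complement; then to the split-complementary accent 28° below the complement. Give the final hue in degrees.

140°

332 − 120 = 212°   (triadic ↓)
212 − 48 = 164°   (analog 48° ↓)
164 + 218 = 382 → 382 − 360 = 22°   (split-comp 38° ↑)
22 + 120 = 142°   (triadic ↑)
142 + 206 = 348°   (split-comp 26° ↑)
348 + 152 = 500 → 500 − 360 = 140°   (split-comp 28° ↓)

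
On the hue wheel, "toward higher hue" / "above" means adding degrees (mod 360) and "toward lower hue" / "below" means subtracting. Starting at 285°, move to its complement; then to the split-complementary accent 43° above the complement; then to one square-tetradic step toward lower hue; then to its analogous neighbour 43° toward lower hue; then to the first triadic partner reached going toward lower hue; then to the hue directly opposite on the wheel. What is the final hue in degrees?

255°

+180° (complement): 285 + 180 = 465 → 465 − 360 = 105°
+223° (split-comp 43° ↑): 105 + 223 = 328°
−90° (square ↓): 328 − 90 = 238°
−43° (analog 43° ↓): 238 − 43 = 195°
−120° (triadic ↓): 195 − 120 = 75°
+180° (complement): 75 + 180 = 255°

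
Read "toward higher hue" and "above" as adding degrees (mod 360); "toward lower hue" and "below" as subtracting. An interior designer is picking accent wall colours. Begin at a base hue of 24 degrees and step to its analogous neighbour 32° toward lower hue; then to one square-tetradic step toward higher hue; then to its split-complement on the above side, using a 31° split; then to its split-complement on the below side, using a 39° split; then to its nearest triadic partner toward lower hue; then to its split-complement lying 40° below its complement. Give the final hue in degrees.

94°

analog 32° ↓ −32°: 24 − 32 = -8 → -8 + 360 = 352°
square ↑ +90°: 352 + 90 = 442 → 442 − 360 = 82°
split-comp 31° ↑ +211°: 82 + 211 = 293°
split-comp 39° ↓ +141°: 293 + 141 = 434 → 434 − 360 = 74°
triadic ↓ −120°: 74 − 120 = -46 → -46 + 360 = 314°
split-comp 40° ↓ +140°: 314 + 140 = 454 → 454 − 360 = 94°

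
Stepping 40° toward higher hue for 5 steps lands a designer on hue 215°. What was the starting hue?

15°

5 steps of 40° (toward higher hue) give a net shift of +200°.
Start = end − shift: 215 − 200 = 15°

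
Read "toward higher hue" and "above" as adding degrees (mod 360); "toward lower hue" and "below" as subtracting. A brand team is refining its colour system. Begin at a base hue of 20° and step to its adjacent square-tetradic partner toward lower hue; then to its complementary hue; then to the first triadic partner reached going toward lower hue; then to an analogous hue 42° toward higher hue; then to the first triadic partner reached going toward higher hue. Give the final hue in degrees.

−90° (square ↓): 20 − 90 = -70 → -70 + 360 = 290°
+180° (complement): 290 + 180 = 470 → 470 − 360 = 110°
−120° (triadic ↓): 110 − 120 = -10 → -10 + 360 = 350°
+42° (analog 42° ↑): 350 + 42 = 392 → 392 − 360 = 32°
+120° (triadic ↑): 32 + 120 = 152°

152°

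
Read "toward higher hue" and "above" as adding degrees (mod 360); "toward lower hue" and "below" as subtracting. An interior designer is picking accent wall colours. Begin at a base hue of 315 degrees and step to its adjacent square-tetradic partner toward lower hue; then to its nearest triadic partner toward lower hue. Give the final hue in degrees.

315 − 90 = 225°   (square ↓)
225 − 120 = 105°   (triadic ↓)

105°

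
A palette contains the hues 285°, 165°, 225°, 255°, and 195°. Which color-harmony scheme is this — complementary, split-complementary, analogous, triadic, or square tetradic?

Sort the hues: 165°, 195°, 225°, 255°, 285°.
Successive gaps around the wheel: 30°, 30°, 30°, 30°, 240°.
A run of hues at equal small steps (30°) with one large closing gap is an analogous group.

analogous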